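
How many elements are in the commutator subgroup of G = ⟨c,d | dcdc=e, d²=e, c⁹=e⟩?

G' = [G, G] is generated by all commutators. The generator-pair commutators are: [c, d] = c².
The subgroup they normally generate is {e, c, c², c³, c⁴, c⁵, c⁶, c⁷, c⁸}, of order 9.
Check: |G/G'| = 18/9 = 2 is the order of the abelianisation.

Answer: 9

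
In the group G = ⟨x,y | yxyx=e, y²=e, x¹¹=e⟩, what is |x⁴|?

Compute successive powers until reaching e:
  (x⁴)¹ = x⁴, (x⁴)² = x⁸, (x⁴)³ = x, (x⁴)⁴ = x⁵, (x⁴)⁵ = x⁹, (x⁴)⁶ = x², (x⁴)⁷ = x⁶, (x⁴)⁸ = x¹⁰, (x⁴)⁹ = x³, (x⁴)¹⁰ = x⁷, (x⁴)¹¹ = e.
The smallest positive k with (x⁴)ᵏ = e is 11.

Answer: 11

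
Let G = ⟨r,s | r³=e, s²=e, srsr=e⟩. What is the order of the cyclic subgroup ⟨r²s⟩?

|⟨r²s⟩| equals the order of r²s. Compute successive powers until reaching e:
  (r²s)¹ = r²s, (r²s)² = e.
The smallest positive k with (r²s)ᵏ = e is 2, so |⟨r²s⟩| = 2.

Answer: 2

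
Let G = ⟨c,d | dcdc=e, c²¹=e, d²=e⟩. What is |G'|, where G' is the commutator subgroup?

G' = [G, G] is generated by all commutators. The generator-pair commutators are: [c, d] = c².
The subgroup they normally generate is {e, c, c², c³, c⁴, c⁵, c⁶, c⁷, c⁸, c⁹, c¹⁰, c¹¹, c¹², c¹³, c¹⁴, c¹⁵, c¹⁶, c¹⁷, c¹⁸, c¹⁹, c²⁰}, of order 21.
Check: |G/G'| = 42/21 = 2 is the order of the abelianisation.

Answer: 21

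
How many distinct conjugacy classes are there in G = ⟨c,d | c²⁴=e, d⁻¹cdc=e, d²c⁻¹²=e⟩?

The conjugacy classes (representative and size) are:
  [e] (size 1), [c] (size 2), [c²] (size 2), [c³] (size 2), [c⁴] (size 2), [c⁵] (size 2), [c¹⁸] (size 2), [c⁷] (size 2), [c¹⁶] (size 2), [c¹⁵] (size 2), [c¹⁴] (size 2), [c¹³] (size 2), [c¹²] (size 1), [c⁶d] (size 12), [c⁵d⁻¹] (size 12).
Class equation: 1 + 2 + 2 + 2 + 2 + 2 + 2 + 2 + 2 + 2 + 2 + 2 + 1 + 12 + 12 = 48 = |G|. So G has 15 conjugacy classes.

Answer: 15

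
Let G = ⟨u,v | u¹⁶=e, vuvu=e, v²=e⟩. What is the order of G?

Enumerate words in the generators, reducing via the relations: the distinct elements are
  {e, u, v, uv, u², u³, u⁴, u⁵, u⁶, u⁷, u⁸, u⁹, u²v, u³v, u¹², u¹³, u¹¹, u¹⁰, u¹⁴, u¹⁵, u⁴v, u⁵v, u⁶v, u⁷v, u⁸v, u⁹v, u¹²v, u¹³v, u¹¹v, u¹⁰v, u¹⁴v, u¹⁵v}.
No further products give new elements, so |G| = 32.

Answer: 32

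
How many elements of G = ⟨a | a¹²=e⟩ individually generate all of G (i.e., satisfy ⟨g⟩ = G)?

G is cyclic of order 12. An element generates G iff its order is 12, and a cyclic group of order 12 has exactly φ(12) = 4 such elements.

Answer: 4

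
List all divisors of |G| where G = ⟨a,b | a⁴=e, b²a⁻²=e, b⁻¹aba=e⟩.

|G| = 8 = 2³. By Lagrange's theorem the order of any subgroup divides 8; the divisors of 8 are 1, 2, 4, 8.

Answer: 1, 2, 4, 8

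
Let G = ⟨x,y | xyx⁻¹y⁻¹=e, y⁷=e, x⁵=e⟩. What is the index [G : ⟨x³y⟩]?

First find ord(x³y) by computing successive powers:
  (x³y)¹ = x³y, (x³y)² = xy², (x³y)³ = x⁴y³, (x³y)⁴ = x²y⁴, (x³y)⁵ = y⁵, (x³y)⁶ = x³y⁶, (x³y)⁷ = x, (x³y)⁸ = x⁴y, (x³y)⁹ = x²y², (x³y)¹⁰ = y³, (x³y)¹¹ = x³y⁴, (x³y)¹² = xy⁵, (x³y)¹³ = x⁴y⁶, (x³y)¹⁴ = x², (x³y)¹⁵ = y, (x³y)¹⁶ = x³y², (x³y)¹⁷ = xy³, (x³y)¹⁸ = x⁴y⁴, (x³y)¹⁹ = x²y⁵, (x³y)²⁰ = y⁶, (x³y)²¹ = x³, (x³y)²² = xy, (x³y)²³ = x⁴y², (x³y)²⁴ = x²y³, (x³y)²⁵ = y⁴, (x³y)²⁶ = x³y⁵, (x³y)²⁷ = xy⁶, (x³y)²⁸ = x⁴, (x³y)²⁹ = x²y, (x³y)³⁰ = y², (x³y)³¹ = x³y³, (x³y)³² = xy⁴, (x³y)³³ = x⁴y⁵, (x³y)³⁴ = x²y⁶, (x³y)³⁵ = e.
So |⟨x³y⟩| = ord(x³y) = 35. With |G| = 35, by Lagrange [G : ⟨x³y⟩] = 35/35 = 1.

Answer: 1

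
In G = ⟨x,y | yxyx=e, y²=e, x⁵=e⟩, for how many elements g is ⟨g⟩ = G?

⟨g⟩ = G would require ord(g) = |G| = 10, but the maximum element order in G is 5 < 10. So G is not cyclic and no single element generates it: the count is 0.

Answer: 0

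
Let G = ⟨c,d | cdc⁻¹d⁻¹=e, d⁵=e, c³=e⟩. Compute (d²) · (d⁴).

Compute (d²) · (d⁴) by multiplying left to right and reducing via the relations at each step:
  (d²) · d⁴ = d

Answer: d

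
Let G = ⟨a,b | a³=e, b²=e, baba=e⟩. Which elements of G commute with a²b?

⟨a²b⟩ ⊆ C_G(a²b) since powers of a²b commute with a²b; so |C_G(a²b)| ≥ |⟨a²b⟩| = 2.
By orbit–stabilizer, |C_G(a²b)| = |G| / |conj. class of a²b| = 6 / 3 = 2.
The 2 elements commuting with a²b are {e, a²b}.

Answer: {e, a²b}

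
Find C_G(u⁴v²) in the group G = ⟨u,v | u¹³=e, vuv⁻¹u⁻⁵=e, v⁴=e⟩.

⟨u⁴v²⟩ ⊆ C_G(u⁴v²) since powers of u⁴v² commute with u⁴v²; so |C_G(u⁴v²)| ≥ |⟨u⁴v²⟩| = 2.
By orbit–stabilizer, |C_G(u⁴v²)| = |G| / |conj. class of u⁴v²| = 52 / 13 = 4.
The 4 elements commuting with u⁴v² are {e, u⁵v, u⁴v², u¹²v³}.

Answer: {e, u⁵v, u⁴v², u¹²v³}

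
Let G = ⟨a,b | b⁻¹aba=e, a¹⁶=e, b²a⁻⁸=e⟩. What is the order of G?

Enumerate words in the generators, reducing via the relations: the distinct elements are
  {a, b, e, ab, a², a³, a⁴, a⁵, a⁶, a⁷, a⁸, a⁹, a²b, a³b, a¹², a¹³, a¹¹, a¹⁰, a¹⁴, a¹⁵, a⁴b, a⁵b, a⁶b, a⁷b, b⁻¹, ab⁻¹, a²b⁻¹, a³b⁻¹, a⁴b⁻¹, a⁵b⁻¹, a⁶b⁻¹, a⁷b⁻¹}.
No further products give new elements, so |G| = 32.

Answer: 32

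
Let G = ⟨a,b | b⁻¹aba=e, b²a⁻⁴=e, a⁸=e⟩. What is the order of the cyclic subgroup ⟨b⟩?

|⟨b⟩| equals the order of b. Compute successive powers until reaching e:
  b¹ = b, b² = a⁴, b³ = b⁻¹, b⁴ = e.
The smallest positive k with bᵏ = e is 4, so |⟨b⟩| = 4.

Answer: 4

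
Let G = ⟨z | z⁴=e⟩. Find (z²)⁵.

Compute successive powers of (z²), reducing at each step:
  (z²)²: (z²) · z² = e
  (z²)³: e · z² = z²
  (z²)⁴: (z²) · z² = e
  (z²)⁵: e · z² = z²

Answer: z²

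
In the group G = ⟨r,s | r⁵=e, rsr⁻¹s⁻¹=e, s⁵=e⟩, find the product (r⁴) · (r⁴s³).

Compute (r⁴) · (r⁴s³) by multiplying left to right and reducing via the relations at each step:
  (r⁴) · r⁴ = r³
  (r³) · s³ = r³s³

Answer: r³s³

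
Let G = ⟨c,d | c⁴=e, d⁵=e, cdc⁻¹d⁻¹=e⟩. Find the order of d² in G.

Compute successive powers until reaching e:
  (d²)¹ = d², (d²)² = d⁴, (d²)³ = d, (d²)⁴ = d³, (d²)⁵ = e.
The smallest positive k with (d²)ᵏ = e is 5.

Answer: 5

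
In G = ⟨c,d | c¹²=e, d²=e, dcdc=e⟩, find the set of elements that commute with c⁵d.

⟨c⁵d⟩ ⊆ C_G(c⁵d) since powers of c⁵d commute with c⁵d; so |C_G(c⁵d)| ≥ |⟨c⁵d⟩| = 2.
By orbit–stabilizer, |C_G(c⁵d)| = |G| / |conj. class of c⁵d| = 24 / 6 = 4.
The 4 elements commuting with c⁵d are {e, c⁶, c¹¹d, c⁵d}.

Answer: {e, c⁶, c¹¹d, c⁵d}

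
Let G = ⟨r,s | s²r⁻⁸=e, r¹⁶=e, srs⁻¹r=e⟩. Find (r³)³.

Compute successive powers of (r³), reducing at each step:
  (r³)²: (r³) · r³ = r⁶
  (r³)³: (r⁶) · r³ = r⁹

Answer: r⁹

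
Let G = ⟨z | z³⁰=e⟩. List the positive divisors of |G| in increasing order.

|G| = 30 = 2 · 3 · 5. By Lagrange's theorem the order of any subgroup divides 30; the divisors of 30 are 1, 2, 3, 5, 6, 10, 15, 30.

Answer: 1, 2, 3, 5, 6, 10, 15, 30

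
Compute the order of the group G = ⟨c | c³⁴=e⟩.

G is generated by a single element, so G is cyclic. The relator gives c³⁴ = e and no smaller power is forced to be e, so the 34 powers {c, e, c², c³, c⁴, c⁵, c⁶, c⁷, c⁸, c⁹, c²², c²³, c²¹, c²⁰, c²⁴, c²⁵, c²⁶, c²⁷, c²⁸, c²⁹, c³², c³³, c³¹, c³⁰, c¹², c¹³, c¹¹, c¹⁰, c¹⁴, c¹⁵, c¹⁶, c¹⁷, c¹⁸, c¹⁹} are distinct. Hence |G| = 34.

Answer: 34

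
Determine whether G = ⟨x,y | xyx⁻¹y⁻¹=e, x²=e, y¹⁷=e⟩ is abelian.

Each pair of generators commutes: x·y = xy = y·x. Since the generators pairwise commute, every element of G commutes with every other, so G is abelian.

Answer: Yes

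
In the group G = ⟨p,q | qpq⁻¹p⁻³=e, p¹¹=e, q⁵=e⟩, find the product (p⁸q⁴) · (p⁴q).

Compute (p⁸q⁴) · (p⁴q) by multiplying left to right and reducing via the relations at each step:
  (p⁸q⁴) · p⁴ = p²q⁴
  (p²q⁴) · q = p²

Answer: p²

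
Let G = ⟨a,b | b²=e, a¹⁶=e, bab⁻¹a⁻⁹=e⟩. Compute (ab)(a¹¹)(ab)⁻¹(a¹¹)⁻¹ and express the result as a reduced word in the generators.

[(ab), (a¹¹)] = (ab)·(a¹¹)·(ab)⁻¹·(a¹¹)⁻¹.
  (ab) · (a¹¹) = a⁴b
  (a⁴b) · (a⁷b) = a³
  (a³) · (a⁵) = a⁸

Answer: a⁸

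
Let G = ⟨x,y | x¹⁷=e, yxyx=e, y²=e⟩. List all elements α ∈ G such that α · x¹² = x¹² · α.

⟨x¹²⟩ ⊆ C_G(x¹²) since powers of x¹² commute with x¹²; so |C_G(x¹²)| ≥ |⟨x¹²⟩| = 17.
By orbit–stabilizer, |C_G(x¹²)| = |G| / |conj. class of x¹²| = 34 / 2 = 17.
The 17 elements commuting with x¹² are {e, x, x², x³, x⁴, x⁵, x⁶, x⁷, x⁸, x⁹, x¹⁰, x¹¹, x¹², x¹³, x¹⁴, x¹⁵, x¹⁶}.

Answer: {e, x, x², x³, x⁴, x⁵, x⁶, x⁷, x⁸, x⁹, x¹⁰, x¹¹, x¹², x¹³, x¹⁴, x¹⁵, x¹⁶}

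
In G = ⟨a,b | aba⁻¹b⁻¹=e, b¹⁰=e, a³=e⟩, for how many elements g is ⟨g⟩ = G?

G is cyclic of order 30. An element generates G iff its order is 30, and a cyclic group of order 30 has exactly φ(30) = 8 such elements.

Answer: 8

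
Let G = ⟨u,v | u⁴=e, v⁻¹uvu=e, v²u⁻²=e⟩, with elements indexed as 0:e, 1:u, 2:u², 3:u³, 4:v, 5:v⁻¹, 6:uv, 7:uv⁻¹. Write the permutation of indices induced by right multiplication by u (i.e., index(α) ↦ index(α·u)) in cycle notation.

(0 1 2 3)(4 7 5 6)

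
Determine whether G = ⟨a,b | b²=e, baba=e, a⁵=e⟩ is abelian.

a·b = ab but b·a = a⁴b, so a·b ≠ b·a and G is not abelian.

Answer: No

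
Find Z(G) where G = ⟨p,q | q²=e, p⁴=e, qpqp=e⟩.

An element z ∈ Z(G) iff z commutes with every generator.
For example p² is central: (p²)·p = p³ = p·(p²); (p²)·q = p²q = q·(p²).
Whereas p ∉ Z(G) since p·q = pq ≠ p³q = q·p.
Checking each of the 8 elements this way gives Z(G) = {e, p²}, of order 2.

Answer: {e, p²}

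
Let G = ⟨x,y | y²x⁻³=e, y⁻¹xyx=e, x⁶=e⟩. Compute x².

Compute successive powers of x, reducing at each step:
  x²: x · x = x²

Answer: x²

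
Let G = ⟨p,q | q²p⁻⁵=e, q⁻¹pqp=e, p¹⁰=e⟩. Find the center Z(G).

An element z ∈ Z(G) iff z commutes with every generator.
For example p⁵ is central: (p⁵)·p = p⁶ = p·(p⁵); (p⁵)·q = q⁻¹ = q·(p⁵).
Whereas p ∉ Z(G) since p·q = pq ≠ p⁴q⁻¹ = q·p.
Checking each of the 20 elements this way gives Z(G) = {e, p⁵}, of order 2.

Answer: {e, p⁵}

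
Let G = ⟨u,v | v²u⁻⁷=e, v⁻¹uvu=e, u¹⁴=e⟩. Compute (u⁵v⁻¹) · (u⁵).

Compute (u⁵v⁻¹) · (u⁵) by multiplying left to right and reducing via the relations at each step:
  (u⁵v⁻¹) · u⁵ = v⁻¹

Answer: v⁻¹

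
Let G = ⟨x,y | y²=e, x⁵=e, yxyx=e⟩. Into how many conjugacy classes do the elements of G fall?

The conjugacy classes (representative and size) are:
  [e] (size 1), [x] (size 2), [x²] (size 2), [y] (size 5).
Class equation: 1 + 2 + 2 + 5 = 10 = |G|. So G has 4 conjugacy classes.

Answer: 4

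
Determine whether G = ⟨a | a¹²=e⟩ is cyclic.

|G| = 12. The element a has order 12 (its powers give 12 distinct elements), so ⟨a⟩ = G and G is cyclic.

Answer: Yes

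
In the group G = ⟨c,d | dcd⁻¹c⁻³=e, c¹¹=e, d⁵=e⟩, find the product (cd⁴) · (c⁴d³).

Compute (cd⁴) · (c⁴d³) by multiplying left to right and reducing via the relations at each step:
  (cd⁴) · c⁴ = c⁶d⁴
  (c⁶d⁴) · d³ = c⁶d²

Answer: c⁶d²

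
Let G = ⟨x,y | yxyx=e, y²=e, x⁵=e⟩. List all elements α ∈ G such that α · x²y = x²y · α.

⟨x²y⟩ ⊆ C_G(x²y) since powers of x²y commute with x²y; so |C_G(x²y)| ≥ |⟨x²y⟩| = 2.
By orbit–stabilizer, |C_G(x²y)| = |G| / |conj. class of x²y| = 10 / 5 = 2.
The 2 elements commuting with x²y are {e, x²y}.

Answer: {e, x²y}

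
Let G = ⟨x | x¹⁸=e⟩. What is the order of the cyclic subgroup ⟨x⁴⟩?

|⟨x⁴⟩| equals the order of x⁴. Compute successive powers until reaching e:
  (x⁴)¹ = x⁴, (x⁴)² = x⁸, (x⁴)³ = x¹², (x⁴)⁴ = x¹⁶, (x⁴)⁵ = x², (x⁴)⁶ = x⁶, (x⁴)⁷ = x¹⁰, (x⁴)⁸ = x¹⁴, (x⁴)⁹ = e.
The smallest positive k with (x⁴)ᵏ = e is 9, so |⟨x⁴⟩| = 9.

Answer: 9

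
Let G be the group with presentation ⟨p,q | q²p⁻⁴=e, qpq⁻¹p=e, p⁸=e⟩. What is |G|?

Enumerate words in the generators, reducing via the relations: the distinct elements are
  {e, p, q, pq, p², p³, p⁴, p⁵, p⁶, p⁷, p²q, p³q, q⁻¹, pq⁻¹, p²q⁻¹, p³q⁻¹}.
No further products give new elements, so |G| = 16.

Answer: 16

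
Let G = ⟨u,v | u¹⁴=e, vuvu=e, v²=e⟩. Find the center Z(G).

An element z ∈ Z(G) iff z commutes with every generator.
For example u⁷ is central: (u⁷)·u = u⁸ = u·(u⁷); (u⁷)·v = u⁷v = v·(u⁷).
Whereas u ∉ Z(G) since u·v = uv ≠ u¹³v = v·u.
Checking each of the 28 elements this way gives Z(G) = {e, u⁷}, of order 2.

Answer: {e, u⁷}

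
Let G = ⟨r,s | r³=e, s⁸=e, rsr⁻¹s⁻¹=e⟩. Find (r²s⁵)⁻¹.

The order of (r²s⁵) is 24 (smallest k with (r²s⁵)ᵏ = e), so (r²s⁵)⁻¹ = (r²s⁵)²³ = rs³.
Check: (r²s⁵) · (rs³) → (r²s⁵) · r = s⁵;   (s⁵) · s³ = e, giving e as required.

Answer: rs³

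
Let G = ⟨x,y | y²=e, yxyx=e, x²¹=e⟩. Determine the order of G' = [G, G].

G' = [G, G] is generated by all commutators. The generator-pair commutators are: [x, y] = x².
The subgroup they normally generate is {e, x, x², x³, x⁴, x⁵, x⁶, x⁷, x⁸, x⁹, x¹⁰, x¹¹, x¹², x¹³, x¹⁴, x¹⁵, x¹⁶, x¹⁷, x¹⁸, x¹⁹, x²⁰}, of order 21.
Check: |G/G'| = 42/21 = 2 is the order of the abelianisation.

Answer: 21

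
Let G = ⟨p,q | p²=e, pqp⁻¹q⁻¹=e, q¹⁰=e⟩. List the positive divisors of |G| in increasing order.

|G| = 20 = 2² · 5. By Lagrange's theorem the order of any subgroup divides 20; the divisors of 20 are 1, 2, 4, 5, 10, 20.

Answer: 1, 2, 4, 5, 10, 20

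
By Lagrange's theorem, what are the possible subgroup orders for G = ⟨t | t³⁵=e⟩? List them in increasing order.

|G| = 35 = 5 · 7. By Lagrange's theorem the order of any subgroup divides 35; the divisors of 35 are 1, 5, 7, 35.

Answer: 1, 5, 7, 35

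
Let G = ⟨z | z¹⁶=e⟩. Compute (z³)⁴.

Compute successive powers of (z³), reducing at each step:
  (z³)²: (z³) · z³ = z⁶
  (z³)³: (z⁶) · z³ = z⁹
  (z³)⁴: (z⁹) · z³ = z¹²

Answer: z¹²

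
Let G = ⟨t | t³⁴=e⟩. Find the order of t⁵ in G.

Compute successive powers until reaching e:
  (t⁵)¹ = t⁵, (t⁵)² = t¹⁰, (t⁵)³ = t¹⁵, (t⁵)⁴ = t²⁰, (t⁵)⁵ = t²⁵, (t⁵)⁶ = t³⁰, (t⁵)⁷ = t, (t⁵)⁸ = t⁶, (t⁵)⁹ = t¹¹, (t⁵)¹⁰ = t¹⁶, (t⁵)¹¹ = t²¹, (t⁵)¹² = t²⁶, (t⁵)¹³ = t³¹, (t⁵)¹⁴ = t², (t⁵)¹⁵ = t⁷, (t⁵)¹⁶ = t¹², (t⁵)¹⁷ = t¹⁷, (t⁵)¹⁸ = t²², (t⁵)¹⁹ = t²⁷, (t⁵)²⁰ = t³², (t⁵)²¹ = t³, (t⁵)²² = t⁸, (t⁵)²³ = t¹³, (t⁵)²⁴ = t¹⁸, (t⁵)²⁵ = t²³, (t⁵)²⁶ = t²⁸, (t⁵)²⁷ = t³³, (t⁵)²⁸ = t⁴, (t⁵)²⁹ = t⁹, (t⁵)³⁰ = t¹⁴, (t⁵)³¹ = t¹⁹, (t⁵)³² = t²⁴, (t⁵)³³ = t²⁹, (t⁵)³⁴ = e.
The smallest positive k with (t⁵)ᵏ = e is 34.

Answer: 34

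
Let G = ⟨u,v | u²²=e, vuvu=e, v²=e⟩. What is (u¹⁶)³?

Compute successive powers of (u¹⁶), reducing at each step:
  (u¹⁶)²: (u¹⁶) · u¹⁶ = u¹⁰
  (u¹⁶)³: (u¹⁰) · u¹⁶ = u⁴

Answer: u⁴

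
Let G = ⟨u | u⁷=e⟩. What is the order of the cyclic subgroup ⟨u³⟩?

|⟨u³⟩| equals the order of u³. Compute successive powers until reaching e:
  (u³)¹ = u³, (u³)² = u⁶, (u³)³ = u², (u³)⁴ = u⁵, (u³)⁵ = u, (u³)⁶ = u⁴, (u³)⁷ = e.
The smallest positive k with (u³)ᵏ = e is 7, so |⟨u³⟩| = 7.

Answer: 7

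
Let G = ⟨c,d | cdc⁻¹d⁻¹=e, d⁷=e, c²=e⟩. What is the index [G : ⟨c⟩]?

First find ord(c) by computing successive powers:
  c¹ = c, c² = e.
So |⟨c⟩| = ord(c) = 2. With |G| = 14, by Lagrange [G : ⟨c⟩] = 14/2 = 7.

Answer: 7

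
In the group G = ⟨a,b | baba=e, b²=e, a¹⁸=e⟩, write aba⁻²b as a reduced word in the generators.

Multiply left to right, reducing at each step:
  a · b = ab
  (ab) · a⁻² = a³b
  (a³b) · b = a³

Answer: a³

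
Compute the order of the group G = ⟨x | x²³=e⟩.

G is generated by a single element, so G is cyclic. The relator gives x²³ = e and no smaller power is forced to be e, so the 23 powers {e, x, x², x³, x⁴, x⁵, x⁶, x⁷, x⁸, x⁹, x²², x²¹, x²⁰, x¹², x¹³, x¹¹, x¹⁰, x¹⁴, x¹⁵, x¹⁶, x¹⁷, x¹⁸, x¹⁹} are distinct. Hence |G| = 23.

Answer: 23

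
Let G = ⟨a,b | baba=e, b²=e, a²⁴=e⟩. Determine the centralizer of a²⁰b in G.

⟨a²⁰b⟩ ⊆ C_G(a²⁰b) since powers of a²⁰b commute with a²⁰b; so |C_G(a²⁰b)| ≥ |⟨a²⁰b⟩| = 2.
By orbit–stabilizer, |C_G(a²⁰b)| = |G| / |conj. class of a²⁰b| = 48 / 12 = 4.
The 4 elements commuting with a²⁰b are {e, a¹², a⁸b, a²⁰b}.

Answer: {e, a¹², a⁸b, a²⁰b}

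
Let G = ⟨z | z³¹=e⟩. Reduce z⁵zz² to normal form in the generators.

Multiply left to right, reducing at each step:
  (z⁵) · z = z⁶
  (z⁶) · z² = z⁸

Answer: z⁸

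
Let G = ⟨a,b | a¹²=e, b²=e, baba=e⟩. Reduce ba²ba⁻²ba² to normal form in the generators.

Multiply left to right, reducing at each step:
  b · a² = a¹⁰b
  (a¹⁰b) · b = a¹⁰
  (a¹⁰) · a⁻² = a⁸
  (a⁸) · b = a⁸b
  (a⁸b) · a² = a⁶b

Answer: a⁶b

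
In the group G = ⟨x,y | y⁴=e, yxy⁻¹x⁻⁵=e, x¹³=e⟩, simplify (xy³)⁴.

Compute successive powers of (xy³), reducing at each step:
  (xy³)²: (xy³) · x = x⁹y³;   (x⁹y³) · y³ = x⁹y²
  (xy³)³: (x⁹y²) · x = x⁸y²;   (x⁸y²) · y³ = x⁸y
  (xy³)⁴: (x⁸y) · x = y;   y · y³ = e

Answer: e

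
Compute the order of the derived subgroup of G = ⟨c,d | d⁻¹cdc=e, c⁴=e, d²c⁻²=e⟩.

G' = [G, G] is generated by all commutators. The generator-pair commutators are: [c, d] = c².
The subgroup they normally generate is {e, c²}, of order 2.
Check: |G/G'| = 8/2 = 4 is the order of the abelianisation.

Answer: 2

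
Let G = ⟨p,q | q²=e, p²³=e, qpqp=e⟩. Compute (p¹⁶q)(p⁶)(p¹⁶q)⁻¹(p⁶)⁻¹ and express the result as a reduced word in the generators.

[(p¹⁶q), (p⁶)] = (p¹⁶q)·(p⁶)·(p¹⁶q)⁻¹·(p⁶)⁻¹.
  (p¹⁶q) · (p⁶) = p¹⁰q
  (p¹⁰q) · (p¹⁶q) = p¹⁷
  (p¹⁷) · (p¹⁷) = p¹¹

Answer: p¹¹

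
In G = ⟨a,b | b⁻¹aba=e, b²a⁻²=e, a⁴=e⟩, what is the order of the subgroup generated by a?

|⟨a⟩| equals the order of a. Compute successive powers until reaching e:
  a¹ = a, a² = a², a³ = a³, a⁴ = e.
The smallest positive k with aᵏ = e is 4, so |⟨a⟩| = 4.

Answer: 4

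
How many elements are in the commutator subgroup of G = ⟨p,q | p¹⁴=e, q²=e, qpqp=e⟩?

G' = [G, G] is generated by all commutators. The generator-pair commutators are: [p, q] = p².
The subgroup they normally generate is {e, p², p⁴, p⁶, p⁸, p¹⁰, p¹²}, of order 7.
Check: |G/G'| = 28/7 = 4 is the order of the abelianisation.

Answer: 7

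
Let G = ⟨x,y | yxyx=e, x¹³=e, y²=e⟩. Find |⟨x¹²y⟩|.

|⟨x¹²y⟩| equals the order of x¹²y. Compute successive powers until reaching e:
  (x¹²y)¹ = x¹²y, (x¹²y)² = e.
The smallest positive k with (x¹²y)ᵏ = e is 2, so |⟨x¹²y⟩| = 2.

Answer: 2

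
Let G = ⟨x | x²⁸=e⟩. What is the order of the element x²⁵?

Compute successive powers until reaching e:
  (x²⁵)¹ = x²⁵, (x²⁵)² = x²², (x²⁵)³ = x¹⁹, (x²⁵)⁴ = x¹⁶, (x²⁵)⁵ = x¹³, (x²⁵)⁶ = x¹⁰, (x²⁵)⁷ = x⁷, (x²⁵)⁸ = x⁴, (x²⁵)⁹ = x, (x²⁵)¹⁰ = x²⁶, (x²⁵)¹¹ = x²³, (x²⁵)¹² = x²⁰, (x²⁵)¹³ = x¹⁷, (x²⁵)¹⁴ = x¹⁴, (x²⁵)¹⁵ = x¹¹, (x²⁵)¹⁶ = x⁸, (x²⁵)¹⁷ = x⁵, (x²⁵)¹⁸ = x², (x²⁵)¹⁹ = x²⁷, (x²⁵)²⁰ = x²⁴, (x²⁵)²¹ = x²¹, (x²⁵)²² = x¹⁸, (x²⁵)²³ = x¹⁵, (x²⁵)²⁴ = x¹², (x²⁵)²⁵ = x⁹, (x²⁵)²⁶ = x⁶, (x²⁵)²⁷ = x³, (x²⁵)²⁸ = e.
The smallest positive k with (x²⁵)ᵏ = e is 28.

Answer: 28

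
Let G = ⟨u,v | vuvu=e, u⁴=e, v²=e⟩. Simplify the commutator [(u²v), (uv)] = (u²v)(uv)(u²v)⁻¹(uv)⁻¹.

[(u²v), (uv)] = (u²v)·(uv)·(u²v)⁻¹·(uv)⁻¹.
  (u²v) · (uv) = u
  u · (u²v) = u³v
  (u³v) · (uv) = u²

Answer: u²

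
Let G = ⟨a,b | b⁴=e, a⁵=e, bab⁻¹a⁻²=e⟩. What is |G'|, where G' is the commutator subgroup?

G' = [G, G] is generated by all commutators. The generator-pair commutators are: [a, b] = a⁴.
The subgroup they normally generate is {e, a, a², a³, a⁴}, of order 5.
Check: |G/G'| = 20/5 = 4 is the order of the abelianisation.

Answer: 5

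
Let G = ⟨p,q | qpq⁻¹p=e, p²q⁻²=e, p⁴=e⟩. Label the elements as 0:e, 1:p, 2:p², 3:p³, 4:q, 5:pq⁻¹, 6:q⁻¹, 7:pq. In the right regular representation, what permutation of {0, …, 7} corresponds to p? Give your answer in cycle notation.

(0 1 2 3)(4 5 6 7)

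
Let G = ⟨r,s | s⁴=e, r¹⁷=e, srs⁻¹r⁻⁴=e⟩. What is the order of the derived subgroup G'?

G' = [G, G] is generated by all commutators. The generator-pair commutators are: [r, s] = r¹⁴.
The subgroup they normally generate is {e, r, r², r³, r⁴, r⁵, r⁶, r⁷, r⁸, r⁹, r¹⁰, r¹¹, r¹², r¹³, r¹⁴, r¹⁵, r¹⁶}, of order 17.
Check: |G/G'| = 68/17 = 4 is the order of the abelianisation.

Answer: 17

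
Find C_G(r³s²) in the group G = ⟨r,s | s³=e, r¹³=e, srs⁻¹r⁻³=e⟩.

⟨r³s²⟩ ⊆ C_G(r³s²) since powers of r³s² commute with r³s²; so |C_G(r³s²)| ≥ |⟨r³s²⟩| = 3.
By orbit–stabilizer, |C_G(r³s²)| = |G| / |conj. class of r³s²| = 39 / 13 = 3.
The 3 elements commuting with r³s² are {e, r⁴s, r³s²}.

Answer: {e, r⁴s, r³s²}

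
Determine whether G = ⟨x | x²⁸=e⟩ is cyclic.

|G| = 28. The element x has order 28 (its powers give 28 distinct elements), so ⟨x⟩ = G and G is cyclic.

Answer: Yes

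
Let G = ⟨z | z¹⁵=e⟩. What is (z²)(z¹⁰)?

Compute (z²) · (z¹⁰) by multiplying left to right and reducing via the relations at each step:
  (z²) · z¹⁰ = z¹²

Answer: z¹²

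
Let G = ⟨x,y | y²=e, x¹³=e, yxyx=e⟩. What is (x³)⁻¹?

The order of (x³) is 13 (smallest k with (x³)ᵏ = e), so (x³)⁻¹ = (x³)¹² = x¹⁰.
Check: (x³) · (x¹⁰) → (x³) · x¹⁰ = e, giving e as required.

Answer: x¹⁰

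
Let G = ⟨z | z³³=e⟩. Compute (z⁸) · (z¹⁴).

Compute (z⁸) · (z¹⁴) by multiplying left to right and reducing via the relations at each step:
  (z⁸) · z¹⁴ = z²²

Answer: z²²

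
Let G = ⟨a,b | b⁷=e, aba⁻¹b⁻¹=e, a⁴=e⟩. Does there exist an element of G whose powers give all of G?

|G| = 28. The element ab has order 28 (its powers give 28 distinct elements), so ⟨ab⟩ = G and G is cyclic.

Answer: Yes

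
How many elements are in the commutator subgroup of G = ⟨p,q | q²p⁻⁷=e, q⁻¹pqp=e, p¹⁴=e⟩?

G' = [G, G] is generated by all commutators. The generator-pair commutators are: [p, q] = p².
The subgroup they normally generate is {e, p², p⁴, p⁶, p⁸, p¹⁰, p¹²}, of order 7.
Check: |G/G'| = 28/7 = 4 is the order of the abelianisation.

Answer: 7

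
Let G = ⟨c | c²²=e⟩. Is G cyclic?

|G| = 22. The element c has order 22 (its powers give 22 distinct elements), so ⟨c⟩ = G and G is cyclic.

Answer: Yes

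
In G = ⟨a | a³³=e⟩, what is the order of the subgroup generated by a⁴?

|⟨a⁴⟩| equals the order of a⁴. Compute successive powers until reaching e:
  (a⁴)¹ = a⁴, (a⁴)² = a⁸, (a⁴)³ = a¹², (a⁴)⁴ = a¹⁶, (a⁴)⁵ = a²⁰, (a⁴)⁶ = a²⁴, (a⁴)⁷ = a²⁸, (a⁴)⁸ = a³², (a⁴)⁹ = a³, (a⁴)¹⁰ = a⁷, (a⁴)¹¹ = a¹¹, (a⁴)¹² = a¹⁵, (a⁴)¹³ = a¹⁹, (a⁴)¹⁴ = a²³, (a⁴)¹⁵ = a²⁷, (a⁴)¹⁶ = a³¹, (a⁴)¹⁷ = a², (a⁴)¹⁸ = a⁶, (a⁴)¹⁹ = a¹⁰, (a⁴)²⁰ = a¹⁴, (a⁴)²¹ = a¹⁸, (a⁴)²² = a²², (a⁴)²³ = a²⁶, (a⁴)²⁴ = a³⁰, (a⁴)²⁵ = a, (a⁴)²⁶ = a⁵, (a⁴)²⁷ = a⁹, (a⁴)²⁸ = a¹³, (a⁴)²⁹ = a¹⁷, (a⁴)³⁰ = a²¹, (a⁴)³¹ = a²⁵, (a⁴)³² = a²⁹, (a⁴)³³ = e.
The smallest positive k with (a⁴)ᵏ = e is 33, so |⟨a⁴⟩| = 33.

Answer: 33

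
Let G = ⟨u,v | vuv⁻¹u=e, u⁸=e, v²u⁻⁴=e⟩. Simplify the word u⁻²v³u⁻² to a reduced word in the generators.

Multiply left to right, reducing at each step:
  (u⁶) · v³ = u²v
  (u²v) · u⁻² = v⁻¹

Answer: v⁻¹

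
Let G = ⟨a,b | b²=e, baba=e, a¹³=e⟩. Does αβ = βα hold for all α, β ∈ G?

a·b = ab but b·a = a¹²b, so a·b ≠ b·a and G is not abelian.

Answer: No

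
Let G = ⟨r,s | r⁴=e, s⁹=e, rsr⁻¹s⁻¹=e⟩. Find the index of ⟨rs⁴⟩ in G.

First find ord(rs⁴) by computing successive powers:
  (rs⁴)¹ = rs⁴, (rs⁴)² = r²s⁸, (rs⁴)³ = r³s³, (rs⁴)⁴ = s⁷, (rs⁴)⁵ = rs², (rs⁴)⁶ = r²s⁶, (rs⁴)⁷ = r³s, (rs⁴)⁸ = s⁵, (rs⁴)⁹ = r, (rs⁴)¹⁰ = r²s⁴, (rs⁴)¹¹ = r³s⁸, (rs⁴)¹² = s³, (rs⁴)¹³ = rs⁷, (rs⁴)¹⁴ = r²s², (rs⁴)¹⁵ = r³s⁶, (rs⁴)¹⁶ = s, (rs⁴)¹⁷ = rs⁵, (rs⁴)¹⁸ = r², (rs⁴)¹⁹ = r³s⁴, (rs⁴)²⁰ = s⁸, (rs⁴)²¹ = rs³, (rs⁴)²² = r²s⁷, (rs⁴)²³ = r³s², (rs⁴)²⁴ = s⁶, (rs⁴)²⁵ = rs, (rs⁴)²⁶ = r²s⁵, (rs⁴)²⁷ = r³, (rs⁴)²⁸ = s⁴, (rs⁴)²⁹ = rs⁸, (rs⁴)³⁰ = r²s³, (rs⁴)³¹ = r³s⁷, (rs⁴)³² = s², (rs⁴)³³ = rs⁶, (rs⁴)³⁴ = r²s, (rs⁴)³⁵ = r³s⁵, (rs⁴)³⁶ = e.
So |⟨rs⁴⟩| = ord(rs⁴) = 36. With |G| = 36, by Lagrange [G : ⟨rs⁴⟩] = 36/36 = 1.

Answer: 1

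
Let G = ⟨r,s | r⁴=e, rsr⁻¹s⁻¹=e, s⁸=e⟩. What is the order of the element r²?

Compute successive powers until reaching e:
  (r²)¹ = r², (r²)² = e.
The smallest positive k with (r²)ᵏ = e is 2.

Answer: 2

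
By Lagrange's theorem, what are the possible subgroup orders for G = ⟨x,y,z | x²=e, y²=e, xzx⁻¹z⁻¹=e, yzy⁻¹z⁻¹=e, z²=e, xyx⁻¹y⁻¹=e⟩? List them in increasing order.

|G| = 8 = 2³. By Lagrange's theorem the order of any subgroup divides 8; the divisors of 8 are 1, 2, 4, 8.

Answer: 1, 2, 4, 8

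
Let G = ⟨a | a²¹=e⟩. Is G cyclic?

|G| = 21. The element a has order 21 (its powers give 21 distinct elements), so ⟨a⟩ = G and G is cyclic.

Answer: Yes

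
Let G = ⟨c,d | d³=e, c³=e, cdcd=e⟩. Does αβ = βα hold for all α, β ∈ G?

c·d = cd but d·c = c²d², so c·d ≠ d·c and G is not abelian.

Answer: No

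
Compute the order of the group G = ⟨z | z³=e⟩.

G is generated by a single element, so G is cyclic. The relator gives z³ = e and no smaller power is forced to be e, so the 3 powers {e, z, z²} are distinct. Hence |G| = 3.

Answer: 3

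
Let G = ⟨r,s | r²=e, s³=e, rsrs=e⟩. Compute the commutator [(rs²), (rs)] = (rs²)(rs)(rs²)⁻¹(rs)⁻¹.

[(rs²), (rs)] = (rs²)·(rs)·(rs²)⁻¹·(rs)⁻¹.
  (rs²) · (rs) = s²
  (s²) · (rs²) = r
  r · (rs) = s

Answer: s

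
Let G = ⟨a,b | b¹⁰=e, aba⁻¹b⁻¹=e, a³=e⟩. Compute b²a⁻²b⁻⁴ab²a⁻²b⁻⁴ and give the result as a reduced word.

Multiply left to right, reducing at each step:
  (b²) · a⁻² = ab²
  (ab²) · b⁻⁴ = ab⁸
  (ab⁸) · a = a²b⁸
  (a²b⁸) · b² = a²
  (a²) · a⁻² = e
  e · b⁻⁴ = b⁶

Answer: b⁶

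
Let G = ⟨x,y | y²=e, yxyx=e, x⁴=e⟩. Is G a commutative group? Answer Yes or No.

x·y = xy but y·x = x³y, so x·y ≠ y·x and G is not abelian.

Answer: No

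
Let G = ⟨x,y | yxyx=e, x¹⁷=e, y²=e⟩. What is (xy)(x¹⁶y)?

Compute (xy) · (x¹⁶y) by multiplying left to right and reducing via the relations at each step:
  (xy) · x¹⁶ = x²y
  (x²y) · y = x²

Answer: x²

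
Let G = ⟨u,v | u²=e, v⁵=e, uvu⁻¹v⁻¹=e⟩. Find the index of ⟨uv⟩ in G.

First find ord(uv) by computing successive powers:
  (uv)¹ = uv, (uv)² = v², (uv)³ = uv³, (uv)⁴ = v⁴, (uv)⁵ = u, (uv)⁶ = v, (uv)⁷ = uv², (uv)⁸ = v³, (uv)⁹ = uv⁴, (uv)¹⁰ = e.
So |⟨uv⟩| = ord(uv) = 10. With |G| = 10, by Lagrange [G : ⟨uv⟩] = 10/10 = 1.

Answer: 1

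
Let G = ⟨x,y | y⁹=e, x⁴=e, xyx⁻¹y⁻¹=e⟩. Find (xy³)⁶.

Compute successive powers of (xy³), reducing at each step:
  (xy³)²: (xy³) · x = x²y³;   (x²y³) · y³ = x²y⁶
  (xy³)³: (x²y⁶) · x = x³y⁶;   (x³y⁶) · y³ = x³
  (xy³)⁴: (x³) · x = e;   e · y³ = y³
  (xy³)⁵: (y³) · x = xy³;   (xy³) · y³ = xy⁶
  (xy³)⁶: (xy⁶) · x = x²y⁶;   (x²y⁶) · y³ = x²

Answer: x²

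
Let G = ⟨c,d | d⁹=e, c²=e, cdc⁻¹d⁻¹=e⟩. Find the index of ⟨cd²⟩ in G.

First find ord(cd²) by computing successive powers:
  (cd²)¹ = cd², (cd²)² = d⁴, (cd²)³ = cd⁶, (cd²)⁴ = d⁸, (cd²)⁵ = cd, (cd²)⁶ = d³, (cd²)⁷ = cd⁵, (cd²)⁸ = d⁷, (cd²)⁹ = c, (cd²)¹⁰ = d², (cd²)¹¹ = cd⁴, (cd²)¹² = d⁶, (cd²)¹³ = cd⁸, (cd²)¹⁴ = d, (cd²)¹⁵ = cd³, (cd²)¹⁶ = d⁵, (cd²)¹⁷ = cd⁷, (cd²)¹⁸ = e.
So |⟨cd²⟩| = ord(cd²) = 18. With |G| = 18, by Lagrange [G : ⟨cd²⟩] = 18/18 = 1.

Answer: 1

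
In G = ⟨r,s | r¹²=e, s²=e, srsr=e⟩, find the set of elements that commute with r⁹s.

⟨r⁹s⟩ ⊆ C_G(r⁹s) since powers of r⁹s commute with r⁹s; so |C_G(r⁹s)| ≥ |⟨r⁹s⟩| = 2.
By orbit–stabilizer, |C_G(r⁹s)| = |G| / |conj. class of r⁹s| = 24 / 6 = 4.
The 4 elements commuting with r⁹s are {e, r⁶, r³s, r⁹s}.

Answer: {e, r⁶, r³s, r⁹s}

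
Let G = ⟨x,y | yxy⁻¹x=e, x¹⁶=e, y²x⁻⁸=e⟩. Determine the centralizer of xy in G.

⟨xy⟩ ⊆ C_G(xy) since powers of xy commute with xy; so |C_G(xy)| ≥ |⟨xy⟩| = 4.
By orbit–stabilizer, |C_G(xy)| = |G| / |conj. class of xy| = 32 / 8 = 4.
The 4 elements commuting with xy are {e, x⁸, xy, xy⁻¹}.

Answer: {e, x⁸, xy, xy⁻¹}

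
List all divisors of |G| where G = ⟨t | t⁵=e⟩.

|G| = 5 = 5. By Lagrange's theorem the order of any subgroup divides 5; the divisors of 5 are 1, 5.

Answer: 1, 5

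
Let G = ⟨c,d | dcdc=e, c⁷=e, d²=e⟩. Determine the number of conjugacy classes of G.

The conjugacy classes (representative and size) are:
  [e] (size 1), [c⁶] (size 2), [c⁵] (size 2), [c⁴] (size 2), [cd] (size 7).
Class equation: 1 + 2 + 2 + 2 + 7 = 14 = |G|. So G has 5 conjugacy classes.

Answer: 5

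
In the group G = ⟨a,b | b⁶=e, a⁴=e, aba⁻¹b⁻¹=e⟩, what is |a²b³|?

Compute successive powers until reaching e:
  (a²b³)¹ = a²b³, (a²b³)² = e.
The smallest positive k with (a²b³)ᵏ = e is 2.

Answer: 2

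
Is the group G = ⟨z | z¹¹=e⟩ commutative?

G has a single generator, so G is cyclic and hence abelian.

Answer: Yes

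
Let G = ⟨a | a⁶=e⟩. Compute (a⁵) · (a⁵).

Compute (a⁵) · (a⁵) by multiplying left to right and reducing via the relations at each step:
  (a⁵) · a⁵ = a⁴

Answer: a⁴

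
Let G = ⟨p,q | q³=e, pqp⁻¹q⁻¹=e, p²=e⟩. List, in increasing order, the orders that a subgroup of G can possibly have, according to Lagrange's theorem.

|G| = 6 = 2 · 3. By Lagrange's theorem the order of any subgroup divides 6; the divisors of 6 are 1, 2, 3, 6.

Answer: 1, 2, 3, 6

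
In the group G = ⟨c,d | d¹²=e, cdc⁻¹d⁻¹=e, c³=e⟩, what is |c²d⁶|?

Compute successive powers until reaching e:
  (c²d⁶)¹ = c²d⁶, (c²d⁶)² = c, (c²d⁶)³ = d⁶, (c²d⁶)⁴ = c², (c²d⁶)⁵ = cd⁶, (c²d⁶)⁶ = e.
The smallest positive k with (c²d⁶)ᵏ = e is 6.

Answer: 6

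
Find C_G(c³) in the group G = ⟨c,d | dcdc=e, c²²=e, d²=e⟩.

⟨c³⟩ ⊆ C_G(c³) since powers of c³ commute with c³; so |C_G(c³)| ≥ |⟨c³⟩| = 22.
By orbit–stabilizer, |C_G(c³)| = |G| / |conj. class of c³| = 44 / 2 = 22.
The 22 elements commuting with c³ are {e, c, c², c³, c⁴, c⁵, c⁶, c⁷, c⁸, c⁹, c¹⁰, c¹¹, c¹², c¹³, c¹⁴, c¹⁵, c¹⁶, c¹⁷, c¹⁸, c¹⁹, c²⁰, c²¹}.

Answer: {e, c, c², c³, c⁴, c⁵, c⁶, c⁷, c⁸, c⁹, c¹⁰, c¹¹, c¹², c¹³, c¹⁴, c¹⁵, c¹⁶, c¹⁷, c¹⁸, c¹⁹, c²⁰, c²¹}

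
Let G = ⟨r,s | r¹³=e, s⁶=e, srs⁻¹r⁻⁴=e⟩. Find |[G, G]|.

G' = [G, G] is generated by all commutators. The generator-pair commutators are: [r, s] = r¹⁰.
The subgroup they normally generate is {e, r, r², r³, r⁴, r⁵, r⁶, r⁷, r⁸, r⁹, r¹⁰, r¹¹, r¹²}, of order 13.
Check: |G/G'| = 78/13 = 6 is the order of the abelianisation.

Answer: 13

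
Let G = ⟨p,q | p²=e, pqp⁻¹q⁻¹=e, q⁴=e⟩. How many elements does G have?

Enumerate words in the generators, reducing via the relations: the distinct elements are
  {e, p, q, pq, q², q³, pq², pq³}.
No further products give new elements, so |G| = 8.

Answer: 8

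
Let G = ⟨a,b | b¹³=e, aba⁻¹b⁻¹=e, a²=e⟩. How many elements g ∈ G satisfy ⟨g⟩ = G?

G is cyclic of order 26. An element generates G iff its order is 26, and a cyclic group of order 26 has exactly φ(26) = 12 such elements.

Answer: 12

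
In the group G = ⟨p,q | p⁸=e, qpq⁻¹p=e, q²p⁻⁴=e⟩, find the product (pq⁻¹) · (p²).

Compute (pq⁻¹) · (p²) by multiplying left to right and reducing via the relations at each step:
  (pq⁻¹) · p² = p³q

Answer: p³q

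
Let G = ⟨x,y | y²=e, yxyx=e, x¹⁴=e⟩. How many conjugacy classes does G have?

The conjugacy classes (representative and size) are:
  [e] (size 1), [x¹³] (size 2), [x²] (size 2), [x³] (size 2), [x¹⁰] (size 2), [x⁵] (size 2), [x⁸] (size 2), [x⁷] (size 1), [x⁶y] (size 7), [x⁹y] (size 7).
Class equation: 1 + 2 + 2 + 2 + 2 + 2 + 2 + 1 + 7 + 7 = 28 = |G|. So G has 10 conjugacy classes.

Answer: 10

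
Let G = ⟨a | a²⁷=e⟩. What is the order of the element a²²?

Compute successive powers until reaching e:
  (a²²)¹ = a²², (a²²)² = a¹⁷, (a²²)³ = a¹², (a²²)⁴ = a⁷, (a²²)⁵ = a², (a²²)⁶ = a²⁴, (a²²)⁷ = a¹⁹, (a²²)⁸ = a¹⁴, (a²²)⁹ = a⁹, (a²²)¹⁰ = a⁴, (a²²)¹¹ = a²⁶, (a²²)¹² = a²¹, (a²²)¹³ = a¹⁶, (a²²)¹⁴ = a¹¹, (a²²)¹⁵ = a⁶, (a²²)¹⁶ = a, (a²²)¹⁷ = a²³, (a²²)¹⁸ = a¹⁸, (a²²)¹⁹ = a¹³, (a²²)²⁰ = a⁸, (a²²)²¹ = a³, (a²²)²² = a²⁵, (a²²)²³ = a²⁰, (a²²)²⁴ = a¹⁵, (a²²)²⁵ = a¹⁰, (a²²)²⁶ = a⁵, (a²²)²⁷ = e.
The smallest positive k with (a²²)ᵏ = e is 27.

Answer: 27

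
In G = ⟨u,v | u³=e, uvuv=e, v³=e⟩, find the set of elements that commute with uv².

⟨uv²⟩ ⊆ C_G(uv²) since powers of uv² commute with uv²; so |C_G(uv²)| ≥ |⟨uv²⟩| = 3.
By orbit–stabilizer, |C_G(uv²)| = |G| / |conj. class of uv²| = 12 / 4 = 3.
The 3 elements commuting with uv² are {e, uv², vu²}.

Answer: {e, uv², vu²}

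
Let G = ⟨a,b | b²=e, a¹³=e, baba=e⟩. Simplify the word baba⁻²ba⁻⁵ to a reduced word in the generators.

Multiply left to right, reducing at each step:
  b · a = a¹²b
  (a¹²b) · b = a¹²
  (a¹²) · a⁻² = a¹⁰
  (a¹⁰) · b = a¹⁰b
  (a¹⁰b) · a⁻⁵ = a²b

Answer: a²b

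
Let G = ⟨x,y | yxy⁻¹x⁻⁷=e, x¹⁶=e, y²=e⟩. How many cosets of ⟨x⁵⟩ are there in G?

First find ord(x⁵) by computing successive powers:
  (x⁵)¹ = x⁵, (x⁵)² = x¹⁰, (x⁵)³ = x¹⁵, (x⁵)⁴ = x⁴, (x⁵)⁵ = x⁹, (x⁵)⁶ = x¹⁴, (x⁵)⁷ = x³, (x⁵)⁸ = x⁸, (x⁵)⁹ = x¹³, (x⁵)¹⁰ = x², (x⁵)¹¹ = x⁷, (x⁵)¹² = x¹², (x⁵)¹³ = x, (x⁵)¹⁴ = x⁶, (x⁵)¹⁵ = x¹¹, (x⁵)¹⁶ = e.
So |⟨x⁵⟩| = ord(x⁵) = 16. With |G| = 32, by Lagrange [G : ⟨x⁵⟩] = 32/16 = 2.

Answer: 2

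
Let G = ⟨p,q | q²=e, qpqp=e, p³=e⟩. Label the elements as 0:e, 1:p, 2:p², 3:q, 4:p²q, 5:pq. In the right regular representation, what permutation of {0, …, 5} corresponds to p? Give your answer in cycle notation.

(0 1 2)(3 4 5)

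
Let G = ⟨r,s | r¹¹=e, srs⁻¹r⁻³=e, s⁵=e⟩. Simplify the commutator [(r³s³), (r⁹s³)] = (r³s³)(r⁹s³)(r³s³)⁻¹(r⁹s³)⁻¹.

[(r³s³), (r⁹s³)] = (r³s³)·(r⁹s³)·(r³s³)⁻¹·(r⁹s³)⁻¹.
  (r³s³) · (r⁹s³) = r⁴s
  (r⁴s) · (r⁶s²) = s³
  (s³) · (r⁷s²) = r²

Answer: r²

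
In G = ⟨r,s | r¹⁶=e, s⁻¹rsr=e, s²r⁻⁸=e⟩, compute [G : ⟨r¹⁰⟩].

First find ord(r¹⁰) by computing successive powers:
  (r¹⁰)¹ = r¹⁰, (r¹⁰)² = r⁴, (r¹⁰)³ = r¹⁴, (r¹⁰)⁴ = r⁸, (r¹⁰)⁵ = r², (r¹⁰)⁶ = r¹², (r¹⁰)⁷ = r⁶, (r¹⁰)⁸ = e.
So |⟨r¹⁰⟩| = ord(r¹⁰) = 8. With |G| = 32, by Lagrange [G : ⟨r¹⁰⟩] = 32/8 = 4.

Answer: 4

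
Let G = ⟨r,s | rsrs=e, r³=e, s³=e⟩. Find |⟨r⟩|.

|⟨r⟩| equals the order of r. Compute successive powers until reaching e:
  r¹ = r, r² = r², r³ = e.
The smallest positive k with rᵏ = e is 3, so |⟨r⟩| = 3.

Answer: 3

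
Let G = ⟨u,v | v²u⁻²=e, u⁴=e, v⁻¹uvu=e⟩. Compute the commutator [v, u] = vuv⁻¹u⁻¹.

[v, u] = v·u·v⁻¹·u⁻¹.
  v · u = uv⁻¹
  (uv⁻¹) · (v⁻¹) = u³
  (u³) · (u³) = u²

Answer: u²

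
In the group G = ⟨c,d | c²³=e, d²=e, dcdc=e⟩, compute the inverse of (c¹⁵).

The order of (c¹⁵) is 23 (smallest k with (c¹⁵)ᵏ = e), so (c¹⁵)⁻¹ = (c¹⁵)²² = c⁸.
Check: (c¹⁵) · (c⁸) → (c¹⁵) · c⁸ = e, giving e as required.

Answer: c⁸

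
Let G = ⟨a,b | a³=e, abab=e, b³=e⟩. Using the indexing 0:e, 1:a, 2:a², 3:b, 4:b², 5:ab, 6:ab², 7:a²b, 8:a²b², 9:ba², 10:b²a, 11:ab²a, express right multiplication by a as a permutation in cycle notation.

(0 1 2)(3 8 9)(4 10 5)(6 11 7)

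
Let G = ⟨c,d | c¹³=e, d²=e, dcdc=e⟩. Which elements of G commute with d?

⟨d⟩ ⊆ C_G(d) since powers of d commute with d; so |C_G(d)| ≥ |⟨d⟩| = 2.
By orbit–stabilizer, |C_G(d)| = |G| / |conj. class of d| = 26 / 13 = 2.
The 2 elements commuting with d are {e, d}.

Answer: {e, d}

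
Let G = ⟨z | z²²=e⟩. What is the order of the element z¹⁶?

Compute successive powers until reaching e:
  (z¹⁶)¹ = z¹⁶, (z¹⁶)² = z¹⁰, (z¹⁶)³ = z⁴, (z¹⁶)⁴ = z²⁰, (z¹⁶)⁵ = z¹⁴, (z¹⁶)⁶ = z⁸, (z¹⁶)⁷ = z², (z¹⁶)⁸ = z¹⁸, (z¹⁶)⁹ = z¹², (z¹⁶)¹⁰ = z⁶, (z¹⁶)¹¹ = e.
The smallest positive k with (z¹⁶)ᵏ = e is 11.

Answer: 11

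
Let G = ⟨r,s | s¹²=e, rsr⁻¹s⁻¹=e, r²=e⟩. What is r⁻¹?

The order of r is 2 (smallest k with rᵏ = e), so r⁻¹ = r¹ = r.
Check: r · r → r · r = e, giving e as required.

Answer: r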